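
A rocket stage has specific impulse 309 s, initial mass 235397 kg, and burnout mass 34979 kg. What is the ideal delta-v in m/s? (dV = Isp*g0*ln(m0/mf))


Ve = 309 * 9.81 = 3031.29 m/s
dV = 3031.29 * ln(235397/34979) = 5779 m/s

5779 m/s


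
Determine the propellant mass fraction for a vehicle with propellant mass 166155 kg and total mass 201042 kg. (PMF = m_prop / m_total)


PMF = 166155 / 201042 = 0.826

0.826


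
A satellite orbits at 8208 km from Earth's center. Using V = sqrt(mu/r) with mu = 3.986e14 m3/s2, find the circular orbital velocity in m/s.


V = sqrt(3.986e14 / 8208000) = 6969 m/s

6969 m/s


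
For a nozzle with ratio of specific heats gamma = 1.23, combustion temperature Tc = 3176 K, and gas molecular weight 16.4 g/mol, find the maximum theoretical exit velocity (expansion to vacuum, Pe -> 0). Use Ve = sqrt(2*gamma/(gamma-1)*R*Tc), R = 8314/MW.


R = 8314 / 16.4 = 506.95 J/(kg.K)
Ve = sqrt(2 * 1.23 / (1.23 - 1) * 506.95 * 3176) = 4150 m/s

4150 m/s


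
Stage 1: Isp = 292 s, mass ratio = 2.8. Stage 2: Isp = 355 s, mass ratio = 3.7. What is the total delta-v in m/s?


dV1 = 292 * 9.81 * ln(2.8) = 2949.4 m/s
dV2 = 355 * 9.81 * ln(3.7) = 4556.3 m/s
Total dV = 2949.4 + 4556.3 = 7505.7 m/s ~ 7506 m/s

7506 m/s


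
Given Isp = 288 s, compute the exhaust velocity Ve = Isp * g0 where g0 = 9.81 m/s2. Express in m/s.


Ve = Isp * g0 = 288 * 9.81 = 2825.3 m/s

2825.3 m/s


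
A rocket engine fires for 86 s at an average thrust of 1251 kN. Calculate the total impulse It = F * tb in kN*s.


It = 1251 * 86 = 107586 kN*s

107586 kN*s


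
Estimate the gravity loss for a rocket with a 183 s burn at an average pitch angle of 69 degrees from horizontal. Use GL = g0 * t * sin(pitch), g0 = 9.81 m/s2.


GL = 9.81 * 183 * sin(69 deg) = 1676 m/s

1676 m/s


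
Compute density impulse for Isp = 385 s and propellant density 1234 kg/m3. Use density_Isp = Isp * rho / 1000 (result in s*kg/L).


rho*Isp = 385 * 1234 / 1000 = 475 s*kg/L

475 s*kg/L


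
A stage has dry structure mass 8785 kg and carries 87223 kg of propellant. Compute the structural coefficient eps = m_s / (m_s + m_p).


eps = 8785 / (8785 + 87223) = 0.0915

0.0915


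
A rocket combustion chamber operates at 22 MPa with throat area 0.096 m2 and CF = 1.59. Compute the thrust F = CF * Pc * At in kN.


F = 1.59 * 22e6 * 0.096 = 3.3581e+06 N = 3358.1 kN

3358.1 kN


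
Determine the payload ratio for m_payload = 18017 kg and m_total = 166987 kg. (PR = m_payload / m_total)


PR = 18017 / 166987 = 0.1079

0.1079


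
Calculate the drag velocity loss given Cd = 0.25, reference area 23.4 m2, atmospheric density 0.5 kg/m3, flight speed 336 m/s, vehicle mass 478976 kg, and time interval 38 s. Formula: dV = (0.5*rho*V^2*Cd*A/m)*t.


D = 0.5 * 0.5 * 336^2 * 0.25 * 23.4 = 165110.4 N
a = 165110.4 / 478976 = 0.3447 m/s2
dV = 0.3447 * 38 = 13.1 m/s

13.1 m/s


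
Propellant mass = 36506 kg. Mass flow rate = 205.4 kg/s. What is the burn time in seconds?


tb = 36506 / 205.4 = 177.7 s

177.7 s


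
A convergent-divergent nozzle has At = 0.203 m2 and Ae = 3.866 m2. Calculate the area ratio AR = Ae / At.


AR = 3.866 / 0.203 = 19.0

19.0


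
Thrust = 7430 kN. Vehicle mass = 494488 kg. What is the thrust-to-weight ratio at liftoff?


TWR = 7430000 / (494488 * 9.81) = 1.53

1.53


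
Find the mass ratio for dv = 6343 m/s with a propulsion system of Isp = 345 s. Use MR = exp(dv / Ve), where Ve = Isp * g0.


Ve = 345 * 9.81 = 3384.45 m/s
MR = exp(6343 / 3384.45) = 6.515

6.515


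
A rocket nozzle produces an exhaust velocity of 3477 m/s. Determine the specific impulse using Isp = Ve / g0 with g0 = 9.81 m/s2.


Isp = Ve / g0 = 3477 / 9.81 = 354.4 s

354.4 s


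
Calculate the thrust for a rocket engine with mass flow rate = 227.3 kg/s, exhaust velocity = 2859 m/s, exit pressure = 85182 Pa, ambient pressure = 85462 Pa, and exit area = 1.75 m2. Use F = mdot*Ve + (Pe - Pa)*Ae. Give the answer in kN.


F = 227.3 * 2859 + (85182 - 85462) * 1.75 = 649361.0 N = 649.4 kN

649.4 kN


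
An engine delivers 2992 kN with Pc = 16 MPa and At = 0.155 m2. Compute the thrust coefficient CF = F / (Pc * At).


CF = 2992000 / (16e6 * 0.155) = 1.21

1.21


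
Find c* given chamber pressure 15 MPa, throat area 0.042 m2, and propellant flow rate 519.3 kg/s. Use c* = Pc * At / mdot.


c* = 15e6 * 0.042 / 519.3 = 1213 m/s

1213 m/s


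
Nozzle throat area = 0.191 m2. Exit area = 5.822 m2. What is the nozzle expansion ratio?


AR = 5.822 / 0.191 = 30.5

30.5


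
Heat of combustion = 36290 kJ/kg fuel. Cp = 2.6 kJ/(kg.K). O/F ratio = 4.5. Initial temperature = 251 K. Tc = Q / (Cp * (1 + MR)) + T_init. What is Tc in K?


Tc = 36290 / (2.6 * (1 + 4.5)) + 251 = 2789 K

2789 K


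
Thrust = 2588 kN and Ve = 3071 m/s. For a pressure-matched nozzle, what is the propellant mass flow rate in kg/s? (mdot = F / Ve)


mdot = F / Ve = 2588000 / 3071 = 842.7 kg/s

842.7 kg/s


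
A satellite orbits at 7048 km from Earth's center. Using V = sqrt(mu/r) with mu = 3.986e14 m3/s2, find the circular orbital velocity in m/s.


V = sqrt(3.986e14 / 7048000) = 7520 m/s

7520 m/s


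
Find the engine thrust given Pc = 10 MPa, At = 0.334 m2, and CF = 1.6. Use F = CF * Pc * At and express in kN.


F = 1.6 * 10e6 * 0.334 = 5.3440e+06 N = 5344.0 kN

5344.0 kN


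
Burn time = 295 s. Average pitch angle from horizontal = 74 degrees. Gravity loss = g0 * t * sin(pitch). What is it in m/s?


GL = 9.81 * 295 * sin(74 deg) = 2782 m/s

2782 m/s


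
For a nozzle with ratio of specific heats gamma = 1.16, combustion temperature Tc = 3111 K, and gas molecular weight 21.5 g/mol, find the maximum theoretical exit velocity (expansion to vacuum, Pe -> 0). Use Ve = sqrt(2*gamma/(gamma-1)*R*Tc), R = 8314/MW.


R = 8314 / 21.5 = 386.7 J/(kg.K)
Ve = sqrt(2 * 1.16 / (1.16 - 1) * 386.7 * 3111) = 4177 m/s

4177 m/s


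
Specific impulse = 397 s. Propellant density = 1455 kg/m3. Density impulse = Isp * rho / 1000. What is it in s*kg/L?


rho*Isp = 397 * 1455 / 1000 = 578 s*kg/L

578 s*kg/L


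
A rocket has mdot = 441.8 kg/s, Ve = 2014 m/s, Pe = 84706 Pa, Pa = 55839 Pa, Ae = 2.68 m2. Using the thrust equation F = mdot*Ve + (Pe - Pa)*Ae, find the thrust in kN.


F = 441.8 * 2014 + (84706 - 55839) * 2.68 = 967149.0 N = 967.1 kN

967.1 kN


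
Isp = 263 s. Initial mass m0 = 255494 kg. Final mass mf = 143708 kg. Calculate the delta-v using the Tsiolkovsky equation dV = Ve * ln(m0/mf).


Ve = 263 * 9.81 = 2580.03 m/s
dV = 2580.03 * ln(255494/143708) = 1485 m/s

1485 m/s


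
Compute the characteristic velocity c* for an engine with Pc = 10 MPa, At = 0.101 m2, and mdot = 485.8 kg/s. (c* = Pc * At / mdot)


c* = 10e6 * 0.101 / 485.8 = 2079 m/s

2079 m/s


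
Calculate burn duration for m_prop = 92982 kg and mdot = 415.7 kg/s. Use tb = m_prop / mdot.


tb = 92982 / 415.7 = 223.7 s

223.7 s


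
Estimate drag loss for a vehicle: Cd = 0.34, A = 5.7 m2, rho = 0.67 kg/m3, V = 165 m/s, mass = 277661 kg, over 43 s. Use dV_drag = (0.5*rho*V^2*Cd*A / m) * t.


D = 0.5 * 0.67 * 165^2 * 0.34 * 5.7 = 17675.29 N
a = 17675.29 / 277661 = 0.0637 m/s2
dV = 0.0637 * 43 = 2.7 m/s

2.7 m/s


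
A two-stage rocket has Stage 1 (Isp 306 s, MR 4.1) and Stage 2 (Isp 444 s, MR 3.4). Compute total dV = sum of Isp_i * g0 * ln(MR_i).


dV1 = 306 * 9.81 * ln(4.1) = 4235.6 m/s
dV2 = 444 * 9.81 * ln(3.4) = 5330.3 m/s
Total dV = 4235.6 + 5330.3 = 9565.9 m/s ~ 9566 m/s

9566 m/s


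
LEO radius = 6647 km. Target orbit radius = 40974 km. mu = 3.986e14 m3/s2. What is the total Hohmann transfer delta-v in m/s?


V1 = sqrt(mu/r1) = 7743.83 m/s
dV1 = V1*(sqrt(2*r2/(r1+r2)) - 1) = 2414.58 m/s
V2 = sqrt(mu/r2) = 3118.99 m/s
dV2 = V2*(1 - sqrt(2*r1/(r1+r2))) = 1471.05 m/s
Total dV = 3886 m/s

3886 m/s


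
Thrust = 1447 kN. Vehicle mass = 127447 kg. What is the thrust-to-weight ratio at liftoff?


TWR = 1447000 / (127447 * 9.81) = 1.16

1.16


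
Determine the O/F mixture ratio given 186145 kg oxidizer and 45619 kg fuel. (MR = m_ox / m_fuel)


MR = 186145 / 45619 = 4.08

4.08


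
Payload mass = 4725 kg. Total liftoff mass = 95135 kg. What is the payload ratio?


PR = 4725 / 95135 = 0.0497

0.0497


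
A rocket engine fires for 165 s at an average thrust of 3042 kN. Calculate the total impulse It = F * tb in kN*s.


It = 3042 * 165 = 501930 kN*s

501930 kN*s


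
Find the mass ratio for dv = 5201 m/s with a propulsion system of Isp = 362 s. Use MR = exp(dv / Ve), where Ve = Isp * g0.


Ve = 362 * 9.81 = 3551.22 m/s
MR = exp(5201 / 3551.22) = 4.326

4.326


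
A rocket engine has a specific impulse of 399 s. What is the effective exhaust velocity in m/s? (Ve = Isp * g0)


Ve = Isp * g0 = 399 * 9.81 = 3914.2 m/s

3914.2 m/s


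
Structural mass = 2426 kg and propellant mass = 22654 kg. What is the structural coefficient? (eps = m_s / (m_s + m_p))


eps = 2426 / (2426 + 22654) = 0.0967

0.0967


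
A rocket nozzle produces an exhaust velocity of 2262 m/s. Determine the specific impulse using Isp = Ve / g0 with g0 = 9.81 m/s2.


Isp = Ve / g0 = 2262 / 9.81 = 230.6 s

230.6 s


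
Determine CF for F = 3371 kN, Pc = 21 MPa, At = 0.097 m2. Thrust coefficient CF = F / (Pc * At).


CF = 3371000 / (21e6 * 0.097) = 1.65

1.65


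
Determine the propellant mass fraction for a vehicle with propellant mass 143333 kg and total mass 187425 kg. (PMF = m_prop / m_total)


PMF = 143333 / 187425 = 0.765

0.765


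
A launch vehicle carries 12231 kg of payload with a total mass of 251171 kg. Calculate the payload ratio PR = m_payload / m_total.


PR = 12231 / 251171 = 0.0487

0.0487


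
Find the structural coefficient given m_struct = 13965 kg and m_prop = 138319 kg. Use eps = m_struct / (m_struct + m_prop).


eps = 13965 / (13965 + 138319) = 0.0917

0.0917


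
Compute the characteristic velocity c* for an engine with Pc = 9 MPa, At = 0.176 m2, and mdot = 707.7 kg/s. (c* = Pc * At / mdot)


c* = 9e6 * 0.176 / 707.7 = 2238 m/s

2238 m/s


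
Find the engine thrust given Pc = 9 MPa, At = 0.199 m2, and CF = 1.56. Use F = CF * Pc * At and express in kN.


F = 1.56 * 9e6 * 0.199 = 2.7940e+06 N = 2794.0 kN

2794.0 kN


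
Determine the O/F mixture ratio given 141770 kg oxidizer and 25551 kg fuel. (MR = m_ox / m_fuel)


MR = 141770 / 25551 = 5.55

5.55


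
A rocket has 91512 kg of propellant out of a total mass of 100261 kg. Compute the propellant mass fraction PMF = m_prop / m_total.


PMF = 91512 / 100261 = 0.913

0.913


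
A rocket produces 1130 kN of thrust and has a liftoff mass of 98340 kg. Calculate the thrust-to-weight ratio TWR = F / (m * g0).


TWR = 1130000 / (98340 * 9.81) = 1.17

1.17


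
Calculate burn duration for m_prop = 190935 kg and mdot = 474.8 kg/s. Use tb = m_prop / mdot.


tb = 190935 / 474.8 = 402.1 s

402.1 s


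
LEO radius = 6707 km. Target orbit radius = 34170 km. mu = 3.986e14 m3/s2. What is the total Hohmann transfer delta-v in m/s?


V1 = sqrt(mu/r1) = 7709.11 m/s
dV1 = V1*(sqrt(2*r2/(r1+r2)) - 1) = 2258.76 m/s
V2 = sqrt(mu/r2) = 3415.44 m/s
dV2 = V2*(1 - sqrt(2*r1/(r1+r2))) = 1458.91 m/s
Total dV = 3718 m/s

3718 m/s


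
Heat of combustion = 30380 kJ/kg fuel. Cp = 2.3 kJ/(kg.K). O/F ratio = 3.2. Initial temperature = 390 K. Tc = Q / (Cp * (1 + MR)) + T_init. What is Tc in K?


Tc = 30380 / (2.3 * (1 + 3.2)) + 390 = 3535 K

3535 K


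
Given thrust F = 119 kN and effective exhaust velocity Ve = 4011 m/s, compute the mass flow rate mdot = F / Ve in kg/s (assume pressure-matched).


mdot = F / Ve = 119000 / 4011 = 29.7 kg/s

29.7 kg/s


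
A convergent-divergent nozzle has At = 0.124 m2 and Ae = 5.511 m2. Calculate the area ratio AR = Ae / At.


AR = 5.511 / 0.124 = 44.4

44.4


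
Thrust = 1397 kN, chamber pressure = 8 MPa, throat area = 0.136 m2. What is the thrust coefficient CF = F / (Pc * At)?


CF = 1397000 / (8e6 * 0.136) = 1.28

1.28


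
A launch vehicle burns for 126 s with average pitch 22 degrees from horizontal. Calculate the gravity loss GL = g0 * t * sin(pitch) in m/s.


GL = 9.81 * 126 * sin(22 deg) = 463 m/s

463 m/s


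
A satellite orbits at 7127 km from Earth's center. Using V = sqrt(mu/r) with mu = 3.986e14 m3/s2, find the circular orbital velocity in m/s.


V = sqrt(3.986e14 / 7127000) = 7479 m/s

7479 m/s


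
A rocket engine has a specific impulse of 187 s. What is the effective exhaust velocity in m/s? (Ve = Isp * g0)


Ve = Isp * g0 = 187 * 9.81 = 1834.5 m/s

1834.5 m/s


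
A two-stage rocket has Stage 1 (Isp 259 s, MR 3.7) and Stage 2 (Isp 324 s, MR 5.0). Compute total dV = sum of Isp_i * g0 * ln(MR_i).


dV1 = 259 * 9.81 * ln(3.7) = 3324.2 m/s
dV2 = 324 * 9.81 * ln(5.0) = 5115.5 m/s
Total dV = 3324.2 + 5115.5 = 8439.7 m/s ~ 8440 m/s

8440 m/s


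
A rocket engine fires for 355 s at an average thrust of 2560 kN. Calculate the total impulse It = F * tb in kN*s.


It = 2560 * 355 = 908800 kN*s

908800 kN*s


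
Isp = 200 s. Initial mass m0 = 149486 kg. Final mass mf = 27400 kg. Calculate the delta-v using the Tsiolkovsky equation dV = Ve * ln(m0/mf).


Ve = 200 * 9.81 = 1962.0 m/s
dV = 1962.0 * ln(149486/27400) = 3329 m/s

3329 m/s


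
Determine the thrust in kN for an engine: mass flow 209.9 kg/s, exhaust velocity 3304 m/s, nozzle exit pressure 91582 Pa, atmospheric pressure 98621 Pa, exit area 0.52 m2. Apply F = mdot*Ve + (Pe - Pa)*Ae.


F = 209.9 * 3304 + (91582 - 98621) * 0.52 = 689849.0 N = 689.8 kN

689.8 kN


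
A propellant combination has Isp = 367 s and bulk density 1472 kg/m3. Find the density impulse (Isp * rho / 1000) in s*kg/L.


rho*Isp = 367 * 1472 / 1000 = 540 s*kg/L

540 s*kg/L


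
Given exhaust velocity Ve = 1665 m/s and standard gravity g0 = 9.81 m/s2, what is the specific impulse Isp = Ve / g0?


Isp = Ve / g0 = 1665 / 9.81 = 169.7 s

169.7 s


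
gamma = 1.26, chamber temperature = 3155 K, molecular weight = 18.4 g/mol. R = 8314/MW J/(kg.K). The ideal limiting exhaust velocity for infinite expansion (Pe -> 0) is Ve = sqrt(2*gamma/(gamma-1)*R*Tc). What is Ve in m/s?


R = 8314 / 18.4 = 451.85 J/(kg.K)
Ve = sqrt(2 * 1.26 / (1.26 - 1) * 451.85 * 3155) = 3717 m/s

3717 m/s


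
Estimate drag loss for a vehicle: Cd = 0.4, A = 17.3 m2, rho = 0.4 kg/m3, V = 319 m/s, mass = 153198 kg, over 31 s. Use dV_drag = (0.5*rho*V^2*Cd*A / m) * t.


D = 0.5 * 0.4 * 319^2 * 0.4 * 17.3 = 140837.22 N
a = 140837.22 / 153198 = 0.9193 m/s2
dV = 0.9193 * 31 = 28.5 m/s

28.5 m/s


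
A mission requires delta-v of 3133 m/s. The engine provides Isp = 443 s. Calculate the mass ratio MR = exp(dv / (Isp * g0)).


Ve = 443 * 9.81 = 4345.83 m/s
MR = exp(3133 / 4345.83) = 2.056

2.056


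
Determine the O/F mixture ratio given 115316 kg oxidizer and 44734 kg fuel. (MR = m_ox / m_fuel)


MR = 115316 / 44734 = 2.58

2.58


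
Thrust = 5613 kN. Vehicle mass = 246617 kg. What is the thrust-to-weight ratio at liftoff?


TWR = 5613000 / (246617 * 9.81) = 2.32

2.32


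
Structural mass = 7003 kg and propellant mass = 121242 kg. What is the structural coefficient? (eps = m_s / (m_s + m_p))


eps = 7003 / (7003 + 121242) = 0.0546

0.0546


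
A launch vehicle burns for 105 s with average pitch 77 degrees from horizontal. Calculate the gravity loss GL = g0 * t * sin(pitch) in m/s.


GL = 9.81 * 105 * sin(77 deg) = 1004 m/s

1004 m/s


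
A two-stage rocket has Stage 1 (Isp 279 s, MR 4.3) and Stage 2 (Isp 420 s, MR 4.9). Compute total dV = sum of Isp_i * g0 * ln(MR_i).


dV1 = 279 * 9.81 * ln(4.3) = 3992.2 m/s
dV2 = 420 * 9.81 * ln(4.9) = 6548.0 m/s
Total dV = 3992.2 + 6548.0 = 10540.2 m/s ~ 10540 m/s

10540 m/s


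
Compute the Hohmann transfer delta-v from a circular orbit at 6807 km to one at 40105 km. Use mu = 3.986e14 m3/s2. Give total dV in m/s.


V1 = sqrt(mu/r1) = 7652.28 m/s
dV1 = V1*(sqrt(2*r2/(r1+r2)) - 1) = 2353.78 m/s
V2 = sqrt(mu/r2) = 3152.6 m/s
dV2 = V2*(1 - sqrt(2*r1/(r1+r2))) = 1454.28 m/s
Total dV = 3808 m/s

3808 m/s


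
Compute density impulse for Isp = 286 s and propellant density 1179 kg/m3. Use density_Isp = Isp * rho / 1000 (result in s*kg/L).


rho*Isp = 286 * 1179 / 1000 = 337 s*kg/L

337 s*kg/L


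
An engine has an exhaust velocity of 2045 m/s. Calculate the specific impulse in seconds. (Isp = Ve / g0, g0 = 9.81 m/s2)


Isp = Ve / g0 = 2045 / 9.81 = 208.5 s

208.5 s


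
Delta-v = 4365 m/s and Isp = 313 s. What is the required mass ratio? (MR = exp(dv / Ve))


Ve = 313 * 9.81 = 3070.53 m/s
MR = exp(4365 / 3070.53) = 4.144

4.144


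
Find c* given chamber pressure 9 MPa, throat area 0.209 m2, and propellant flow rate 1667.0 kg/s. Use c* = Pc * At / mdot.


c* = 9e6 * 0.209 / 1667.0 = 1128 m/s

1128 m/s


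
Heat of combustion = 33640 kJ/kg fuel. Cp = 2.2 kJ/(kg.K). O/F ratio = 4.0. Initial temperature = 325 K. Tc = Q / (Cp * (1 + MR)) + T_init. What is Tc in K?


Tc = 33640 / (2.2 * (1 + 4.0)) + 325 = 3383 K

3383 K


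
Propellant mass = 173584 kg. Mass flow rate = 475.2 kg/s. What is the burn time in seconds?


tb = 173584 / 475.2 = 365.3 s

365.3 s


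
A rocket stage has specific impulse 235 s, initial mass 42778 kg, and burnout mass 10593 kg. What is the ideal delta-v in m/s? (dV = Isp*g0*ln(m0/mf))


Ve = 235 * 9.81 = 2305.35 m/s
dV = 2305.35 * ln(42778/10593) = 3218 m/s

3218 m/s


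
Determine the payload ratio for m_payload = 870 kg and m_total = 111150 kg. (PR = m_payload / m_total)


PR = 870 / 111150 = 0.0078

0.0078


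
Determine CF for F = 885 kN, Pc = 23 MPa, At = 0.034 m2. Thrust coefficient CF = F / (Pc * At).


CF = 885000 / (23e6 * 0.034) = 1.13

1.13


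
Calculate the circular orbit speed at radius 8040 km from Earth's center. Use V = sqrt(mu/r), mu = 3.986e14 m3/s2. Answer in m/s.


V = sqrt(3.986e14 / 8040000) = 7041 m/s

7041 m/s


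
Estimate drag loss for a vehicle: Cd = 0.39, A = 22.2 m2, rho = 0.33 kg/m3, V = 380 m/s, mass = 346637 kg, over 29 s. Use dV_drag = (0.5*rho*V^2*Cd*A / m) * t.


D = 0.5 * 0.33 * 380^2 * 0.39 * 22.2 = 206285.51 N
a = 206285.51 / 346637 = 0.5951 m/s2
dV = 0.5951 * 29 = 17.3 m/s

17.3 m/s


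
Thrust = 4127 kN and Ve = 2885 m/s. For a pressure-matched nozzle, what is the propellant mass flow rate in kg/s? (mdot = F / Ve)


mdot = F / Ve = 4127000 / 2885 = 1430.5 kg/s

1430.5 kg/s


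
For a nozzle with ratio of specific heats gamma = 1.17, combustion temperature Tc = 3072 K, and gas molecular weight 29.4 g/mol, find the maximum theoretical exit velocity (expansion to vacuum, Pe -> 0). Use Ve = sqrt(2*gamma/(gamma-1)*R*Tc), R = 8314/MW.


R = 8314 / 29.4 = 282.79 J/(kg.K)
Ve = sqrt(2 * 1.17 / (1.17 - 1) * 282.79 * 3072) = 3458 m/s

3458 m/s


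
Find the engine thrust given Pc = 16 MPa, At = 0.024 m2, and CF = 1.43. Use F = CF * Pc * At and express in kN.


F = 1.43 * 16e6 * 0.024 = 549120.0 N = 549.1 kN

549.1 kN


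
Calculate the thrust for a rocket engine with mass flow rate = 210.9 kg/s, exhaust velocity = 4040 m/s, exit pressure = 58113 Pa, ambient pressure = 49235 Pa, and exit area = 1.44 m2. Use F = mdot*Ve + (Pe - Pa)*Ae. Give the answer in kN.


F = 210.9 * 4040 + (58113 - 49235) * 1.44 = 864820.0 N = 864.8 kN

864.8 kN


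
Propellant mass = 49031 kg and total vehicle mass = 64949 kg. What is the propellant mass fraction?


PMF = 49031 / 64949 = 0.755

0.755


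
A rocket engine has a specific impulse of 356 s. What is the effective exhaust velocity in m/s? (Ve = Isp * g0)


Ve = Isp * g0 = 356 * 9.81 = 3492.4 m/s

3492.4 m/s


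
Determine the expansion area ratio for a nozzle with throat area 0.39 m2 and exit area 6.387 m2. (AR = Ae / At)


AR = 6.387 / 0.39 = 16.4

16.4


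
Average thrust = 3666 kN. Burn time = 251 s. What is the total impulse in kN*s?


It = 3666 * 251 = 920166 kN*s

920166 kN*s


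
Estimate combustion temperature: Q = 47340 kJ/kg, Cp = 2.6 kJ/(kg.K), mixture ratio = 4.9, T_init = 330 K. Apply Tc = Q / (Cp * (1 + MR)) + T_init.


Tc = 47340 / (2.6 * (1 + 4.9)) + 330 = 3416 K

3416 K


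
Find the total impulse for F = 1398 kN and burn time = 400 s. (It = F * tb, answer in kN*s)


It = 1398 * 400 = 559200 kN*s

559200 kN*s


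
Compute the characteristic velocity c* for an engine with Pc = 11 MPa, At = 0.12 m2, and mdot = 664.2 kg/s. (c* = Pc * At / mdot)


c* = 11e6 * 0.12 / 664.2 = 1987 m/s

1987 m/s


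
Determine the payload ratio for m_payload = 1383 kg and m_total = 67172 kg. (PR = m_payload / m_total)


PR = 1383 / 67172 = 0.0206

0.0206


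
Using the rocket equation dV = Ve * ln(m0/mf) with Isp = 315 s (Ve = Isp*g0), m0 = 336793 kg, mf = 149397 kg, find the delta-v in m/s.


Ve = 315 * 9.81 = 3090.15 m/s
dV = 3090.15 * ln(336793/149397) = 2512 m/s

2512 m/s


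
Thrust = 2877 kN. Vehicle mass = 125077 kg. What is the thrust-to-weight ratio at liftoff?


TWR = 2877000 / (125077 * 9.81) = 2.34

2.34


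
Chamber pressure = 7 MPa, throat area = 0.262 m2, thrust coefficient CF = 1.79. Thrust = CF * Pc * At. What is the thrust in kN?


F = 1.79 * 7e6 * 0.262 = 3.2829e+06 N = 3282.9 kN

3282.9 kN


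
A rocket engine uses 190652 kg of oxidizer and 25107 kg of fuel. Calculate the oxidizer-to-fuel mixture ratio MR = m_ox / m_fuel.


MR = 190652 / 25107 = 7.59

7.59


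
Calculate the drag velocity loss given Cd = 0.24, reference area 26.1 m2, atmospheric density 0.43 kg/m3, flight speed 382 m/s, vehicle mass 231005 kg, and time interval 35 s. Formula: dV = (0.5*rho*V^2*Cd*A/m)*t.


D = 0.5 * 0.43 * 382^2 * 0.24 * 26.1 = 196524.61 N
a = 196524.61 / 231005 = 0.8507 m/s2
dV = 0.8507 * 35 = 29.8 m/s

29.8 m/s


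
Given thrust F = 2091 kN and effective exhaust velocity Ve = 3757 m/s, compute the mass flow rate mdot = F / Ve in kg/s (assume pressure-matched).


mdot = F / Ve = 2091000 / 3757 = 556.6 kg/s

556.6 kg/s


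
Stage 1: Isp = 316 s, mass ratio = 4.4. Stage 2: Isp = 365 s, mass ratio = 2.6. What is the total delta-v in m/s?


dV1 = 316 * 9.81 * ln(4.4) = 4592.9 m/s
dV2 = 365 * 9.81 * ln(2.6) = 3421.4 m/s
Total dV = 4592.9 + 3421.4 = 8014.3 m/s ~ 8014 m/s

8014 m/s


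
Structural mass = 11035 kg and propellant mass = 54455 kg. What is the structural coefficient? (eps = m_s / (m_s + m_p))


eps = 11035 / (11035 + 54455) = 0.1685

0.1685


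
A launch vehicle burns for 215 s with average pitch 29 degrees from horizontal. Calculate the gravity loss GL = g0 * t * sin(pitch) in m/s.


GL = 9.81 * 215 * sin(29 deg) = 1023 m/s

1023 m/s


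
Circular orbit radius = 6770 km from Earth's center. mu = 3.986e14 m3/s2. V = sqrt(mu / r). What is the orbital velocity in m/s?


V = sqrt(3.986e14 / 6770000) = 7673 m/s

7673 m/s


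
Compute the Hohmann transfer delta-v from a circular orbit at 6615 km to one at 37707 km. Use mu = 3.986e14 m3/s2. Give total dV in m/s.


V1 = sqrt(mu/r1) = 7762.54 m/s
dV1 = V1*(sqrt(2*r2/(r1+r2)) - 1) = 2363.05 m/s
V2 = sqrt(mu/r2) = 3251.3 m/s
dV2 = V2*(1 - sqrt(2*r1/(r1+r2))) = 1474.96 m/s
Total dV = 3838 m/s

3838 m/s


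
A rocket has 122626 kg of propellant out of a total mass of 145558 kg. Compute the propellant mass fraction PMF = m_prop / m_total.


PMF = 122626 / 145558 = 0.842

0.842


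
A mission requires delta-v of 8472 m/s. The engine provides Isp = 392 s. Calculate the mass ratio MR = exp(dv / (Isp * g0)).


Ve = 392 * 9.81 = 3845.52 m/s
MR = exp(8472 / 3845.52) = 9.053

9.053


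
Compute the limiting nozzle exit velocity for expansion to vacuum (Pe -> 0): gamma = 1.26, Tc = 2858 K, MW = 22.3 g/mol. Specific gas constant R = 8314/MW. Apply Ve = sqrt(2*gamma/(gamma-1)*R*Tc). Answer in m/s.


R = 8314 / 22.3 = 372.83 J/(kg.K)
Ve = sqrt(2 * 1.26 / (1.26 - 1) * 372.83 * 2858) = 3214 m/s

3214 m/s


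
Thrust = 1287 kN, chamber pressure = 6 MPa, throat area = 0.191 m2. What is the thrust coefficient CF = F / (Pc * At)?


CF = 1287000 / (6e6 * 0.191) = 1.12

1.12


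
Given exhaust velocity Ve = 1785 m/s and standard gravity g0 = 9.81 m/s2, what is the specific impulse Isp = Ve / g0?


Isp = Ve / g0 = 1785 / 9.81 = 182.0 s

182.0 s


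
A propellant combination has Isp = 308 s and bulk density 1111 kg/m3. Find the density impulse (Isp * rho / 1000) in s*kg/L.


rho*Isp = 308 * 1111 / 1000 = 342 s*kg/L

342 s*kg/L


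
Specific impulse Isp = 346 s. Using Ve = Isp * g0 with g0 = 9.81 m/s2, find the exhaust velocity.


Ve = Isp * g0 = 346 * 9.81 = 3394.3 m/s

3394.3 m/s


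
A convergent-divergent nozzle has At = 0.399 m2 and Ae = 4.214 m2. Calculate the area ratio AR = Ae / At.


AR = 4.214 / 0.399 = 10.6

10.6


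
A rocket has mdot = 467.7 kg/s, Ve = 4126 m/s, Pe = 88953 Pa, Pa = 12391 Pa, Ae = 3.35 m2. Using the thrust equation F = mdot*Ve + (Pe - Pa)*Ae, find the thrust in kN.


F = 467.7 * 4126 + (88953 - 12391) * 3.35 = 2.1862e+06 N = 2186.2 kN

2186.2 kN


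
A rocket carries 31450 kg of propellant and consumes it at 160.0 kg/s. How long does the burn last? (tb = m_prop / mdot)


tb = 31450 / 160.0 = 196.6 s

196.6 s


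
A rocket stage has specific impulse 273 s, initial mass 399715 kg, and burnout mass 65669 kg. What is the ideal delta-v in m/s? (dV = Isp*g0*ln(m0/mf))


Ve = 273 * 9.81 = 2678.13 m/s
dV = 2678.13 * ln(399715/65669) = 4837 m/s

4837 m/s


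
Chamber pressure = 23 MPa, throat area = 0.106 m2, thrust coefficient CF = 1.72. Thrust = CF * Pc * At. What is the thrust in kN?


F = 1.72 * 23e6 * 0.106 = 4.1934e+06 N = 4193.4 kN

4193.4 kN


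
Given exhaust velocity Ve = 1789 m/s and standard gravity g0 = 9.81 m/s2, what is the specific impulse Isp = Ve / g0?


Isp = Ve / g0 = 1789 / 9.81 = 182.4 s

182.4 s


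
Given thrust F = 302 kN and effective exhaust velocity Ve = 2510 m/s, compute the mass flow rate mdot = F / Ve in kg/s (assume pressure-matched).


mdot = F / Ve = 302000 / 2510 = 120.3 kg/s

120.3 kg/s


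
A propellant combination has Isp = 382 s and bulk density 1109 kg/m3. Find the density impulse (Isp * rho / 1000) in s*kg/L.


rho*Isp = 382 * 1109 / 1000 = 424 s*kg/L

424 s*kg/L


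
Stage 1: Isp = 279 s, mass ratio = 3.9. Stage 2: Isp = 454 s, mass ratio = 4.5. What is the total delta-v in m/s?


dV1 = 279 * 9.81 * ln(3.9) = 3725.0 m/s
dV2 = 454 * 9.81 * ln(4.5) = 6698.8 m/s
Total dV = 3725.0 + 6698.8 = 10423.8 m/s ~ 10424 m/s

10424 m/s


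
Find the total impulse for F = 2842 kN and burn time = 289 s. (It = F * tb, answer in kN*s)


It = 2842 * 289 = 821338 kN*s

821338 kN*s


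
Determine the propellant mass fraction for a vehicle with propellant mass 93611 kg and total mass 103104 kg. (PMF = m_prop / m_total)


PMF = 93611 / 103104 = 0.908

0.908


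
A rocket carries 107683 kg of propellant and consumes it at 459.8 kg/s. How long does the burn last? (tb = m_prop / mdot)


tb = 107683 / 459.8 = 234.2 s

234.2 s


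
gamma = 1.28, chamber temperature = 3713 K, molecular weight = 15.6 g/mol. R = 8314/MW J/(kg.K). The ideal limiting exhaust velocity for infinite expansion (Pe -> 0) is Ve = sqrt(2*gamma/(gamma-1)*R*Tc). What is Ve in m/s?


R = 8314 / 15.6 = 532.95 J/(kg.K)
Ve = sqrt(2 * 1.28 / (1.28 - 1) * 532.95 * 3713) = 4253 m/s

4253 m/s


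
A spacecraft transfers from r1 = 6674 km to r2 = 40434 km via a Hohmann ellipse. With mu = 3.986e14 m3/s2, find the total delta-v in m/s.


V1 = sqrt(mu/r1) = 7728.15 m/s
dV1 = V1*(sqrt(2*r2/(r1+r2)) - 1) = 2397.35 m/s
V2 = sqrt(mu/r2) = 3139.75 m/s
dV2 = V2*(1 - sqrt(2*r1/(r1+r2))) = 1468.45 m/s
Total dV = 3866 m/s

3866 m/s


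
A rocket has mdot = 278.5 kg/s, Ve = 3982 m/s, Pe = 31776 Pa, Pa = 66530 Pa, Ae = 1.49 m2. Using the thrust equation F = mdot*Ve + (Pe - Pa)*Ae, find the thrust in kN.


F = 278.5 * 3982 + (31776 - 66530) * 1.49 = 1.0572e+06 N = 1057.2 kN

1057.2 kN


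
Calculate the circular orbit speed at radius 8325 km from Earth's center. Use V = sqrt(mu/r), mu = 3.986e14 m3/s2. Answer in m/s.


V = sqrt(3.986e14 / 8325000) = 6920 m/s

6920 m/s


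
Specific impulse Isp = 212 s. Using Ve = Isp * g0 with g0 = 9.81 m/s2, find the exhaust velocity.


Ve = Isp * g0 = 212 * 9.81 = 2079.7 m/s

2079.7 m/s


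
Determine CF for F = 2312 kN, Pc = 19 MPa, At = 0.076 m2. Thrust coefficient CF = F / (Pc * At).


CF = 2312000 / (19e6 * 0.076) = 1.6

1.6


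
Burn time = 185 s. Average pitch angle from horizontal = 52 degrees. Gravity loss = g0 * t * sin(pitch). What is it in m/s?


GL = 9.81 * 185 * sin(52 deg) = 1430 m/s

1430 m/s


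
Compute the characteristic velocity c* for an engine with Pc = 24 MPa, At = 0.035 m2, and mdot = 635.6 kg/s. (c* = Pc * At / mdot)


c* = 24e6 * 0.035 / 635.6 = 1322 m/s

1322 m/s


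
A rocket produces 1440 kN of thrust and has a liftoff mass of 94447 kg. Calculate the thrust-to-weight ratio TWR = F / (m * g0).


TWR = 1440000 / (94447 * 9.81) = 1.55

1.55


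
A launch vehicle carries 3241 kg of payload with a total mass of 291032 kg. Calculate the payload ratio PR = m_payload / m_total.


PR = 3241 / 291032 = 0.0111

0.0111


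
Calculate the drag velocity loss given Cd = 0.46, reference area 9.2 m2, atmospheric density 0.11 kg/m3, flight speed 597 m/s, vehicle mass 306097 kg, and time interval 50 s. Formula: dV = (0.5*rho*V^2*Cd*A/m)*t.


D = 0.5 * 0.11 * 597^2 * 0.46 * 9.2 = 82957.76 N
a = 82957.76 / 306097 = 0.271 m/s2
dV = 0.271 * 50 = 13.6 m/s

13.6 m/s


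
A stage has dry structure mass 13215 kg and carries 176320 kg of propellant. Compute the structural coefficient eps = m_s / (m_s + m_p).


eps = 13215 / (13215 + 176320) = 0.0697

0.0697


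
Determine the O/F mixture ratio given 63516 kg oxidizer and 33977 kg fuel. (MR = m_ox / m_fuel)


MR = 63516 / 33977 = 1.87

1.87


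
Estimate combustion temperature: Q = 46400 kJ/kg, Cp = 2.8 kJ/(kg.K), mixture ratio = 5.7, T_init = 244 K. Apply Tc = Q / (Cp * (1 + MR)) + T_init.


Tc = 46400 / (2.8 * (1 + 5.7)) + 244 = 2717 K

2717 K


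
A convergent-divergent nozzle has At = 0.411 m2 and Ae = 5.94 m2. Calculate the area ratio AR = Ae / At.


AR = 5.94 / 0.411 = 14.5

14.5


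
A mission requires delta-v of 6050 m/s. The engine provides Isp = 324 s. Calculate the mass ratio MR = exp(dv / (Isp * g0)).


Ve = 324 * 9.81 = 3178.44 m/s
MR = exp(6050 / 3178.44) = 6.709

6.709


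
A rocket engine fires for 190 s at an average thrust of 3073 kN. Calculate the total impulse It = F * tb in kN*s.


It = 3073 * 190 = 583870 kN*s

583870 kN*s


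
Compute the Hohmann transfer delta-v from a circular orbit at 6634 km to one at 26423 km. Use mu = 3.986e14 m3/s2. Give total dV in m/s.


V1 = sqrt(mu/r1) = 7751.41 m/s
dV1 = V1*(sqrt(2*r2/(r1+r2)) - 1) = 2049.24 m/s
V2 = sqrt(mu/r2) = 3883.99 m/s
dV2 = V2*(1 - sqrt(2*r1/(r1+r2))) = 1423.34 m/s
Total dV = 3473 m/s

3473 m/s


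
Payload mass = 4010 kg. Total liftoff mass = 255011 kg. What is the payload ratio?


PR = 4010 / 255011 = 0.0157

0.0157


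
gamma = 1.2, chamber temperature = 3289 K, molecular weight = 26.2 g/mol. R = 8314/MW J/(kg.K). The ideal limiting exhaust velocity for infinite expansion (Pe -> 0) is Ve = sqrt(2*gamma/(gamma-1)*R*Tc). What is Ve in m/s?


R = 8314 / 26.2 = 317.33 J/(kg.K)
Ve = sqrt(2 * 1.2 / (1.2 - 1) * 317.33 * 3289) = 3539 m/s

3539 m/s


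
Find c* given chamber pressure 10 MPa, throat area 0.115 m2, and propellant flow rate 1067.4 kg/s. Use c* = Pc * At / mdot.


c* = 10e6 * 0.115 / 1067.4 = 1077 m/s

1077 m/s


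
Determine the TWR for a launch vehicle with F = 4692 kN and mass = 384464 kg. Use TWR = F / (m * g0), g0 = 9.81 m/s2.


TWR = 4692000 / (384464 * 9.81) = 1.24

1.24


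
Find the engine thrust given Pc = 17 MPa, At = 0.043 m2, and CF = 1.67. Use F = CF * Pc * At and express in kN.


F = 1.67 * 17e6 * 0.043 = 1.2208e+06 N = 1220.8 kN

1220.8 kN


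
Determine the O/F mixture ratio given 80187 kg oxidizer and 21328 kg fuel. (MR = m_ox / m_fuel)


MR = 80187 / 21328 = 3.76

3.76


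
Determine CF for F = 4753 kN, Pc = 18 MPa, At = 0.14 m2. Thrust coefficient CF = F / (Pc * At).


CF = 4753000 / (18e6 * 0.14) = 1.89

1.89


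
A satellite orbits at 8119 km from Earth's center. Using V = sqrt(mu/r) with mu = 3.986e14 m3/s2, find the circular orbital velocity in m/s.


V = sqrt(3.986e14 / 8119000) = 7007 m/s

7007 m/s


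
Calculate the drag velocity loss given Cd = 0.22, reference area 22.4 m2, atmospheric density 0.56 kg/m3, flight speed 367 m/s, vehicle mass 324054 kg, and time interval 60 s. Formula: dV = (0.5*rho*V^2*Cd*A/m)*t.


D = 0.5 * 0.56 * 367^2 * 0.22 * 22.4 = 185849.27 N
a = 185849.27 / 324054 = 0.5735 m/s2
dV = 0.5735 * 60 = 34.4 m/s

34.4 m/s


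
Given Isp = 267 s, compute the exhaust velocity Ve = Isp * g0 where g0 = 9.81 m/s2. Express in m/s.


Ve = Isp * g0 = 267 * 9.81 = 2619.3 m/s

2619.3 m/s


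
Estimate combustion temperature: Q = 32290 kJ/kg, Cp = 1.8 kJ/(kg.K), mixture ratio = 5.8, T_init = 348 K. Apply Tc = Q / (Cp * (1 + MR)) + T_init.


Tc = 32290 / (1.8 * (1 + 5.8)) + 348 = 2986 K

2986 K


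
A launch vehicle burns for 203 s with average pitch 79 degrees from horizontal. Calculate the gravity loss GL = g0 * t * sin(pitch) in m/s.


GL = 9.81 * 203 * sin(79 deg) = 1955 m/s

1955 m/s


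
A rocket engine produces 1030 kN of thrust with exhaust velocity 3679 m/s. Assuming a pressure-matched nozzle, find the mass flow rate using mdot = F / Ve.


mdot = F / Ve = 1030000 / 3679 = 280.0 kg/s

280.0 kg/s


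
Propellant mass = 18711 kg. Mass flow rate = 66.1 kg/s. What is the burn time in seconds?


tb = 18711 / 66.1 = 283.1 s

283.1 s


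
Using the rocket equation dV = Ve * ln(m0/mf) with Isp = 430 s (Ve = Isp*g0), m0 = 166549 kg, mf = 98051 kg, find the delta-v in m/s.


Ve = 430 * 9.81 = 4218.3 m/s
dV = 4218.3 * ln(166549/98051) = 2235 m/s

2235 m/s


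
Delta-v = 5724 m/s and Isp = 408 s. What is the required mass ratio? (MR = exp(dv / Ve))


Ve = 408 * 9.81 = 4002.48 m/s
MR = exp(5724 / 4002.48) = 4.179

4.179


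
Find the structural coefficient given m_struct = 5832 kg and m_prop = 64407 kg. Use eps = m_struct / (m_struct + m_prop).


eps = 5832 / (5832 + 64407) = 0.083

0.083


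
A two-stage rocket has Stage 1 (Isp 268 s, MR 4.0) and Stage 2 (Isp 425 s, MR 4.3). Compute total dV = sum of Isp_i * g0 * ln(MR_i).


dV1 = 268 * 9.81 * ln(4.0) = 3644.7 m/s
dV2 = 425 * 9.81 * ln(4.3) = 6081.3 m/s
Total dV = 3644.7 + 6081.3 = 9726.0 m/s ~ 9726 m/s

9726 m/s


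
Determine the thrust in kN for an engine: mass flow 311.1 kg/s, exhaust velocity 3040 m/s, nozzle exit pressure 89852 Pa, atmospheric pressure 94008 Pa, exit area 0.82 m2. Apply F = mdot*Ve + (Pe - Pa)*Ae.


F = 311.1 * 3040 + (89852 - 94008) * 0.82 = 942336.0 N = 942.3 kN

942.3 kN


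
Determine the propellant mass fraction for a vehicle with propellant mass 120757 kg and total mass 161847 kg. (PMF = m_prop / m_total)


PMF = 120757 / 161847 = 0.746

0.746


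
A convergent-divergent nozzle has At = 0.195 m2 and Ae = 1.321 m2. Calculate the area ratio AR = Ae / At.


AR = 1.321 / 0.195 = 6.8

6.8


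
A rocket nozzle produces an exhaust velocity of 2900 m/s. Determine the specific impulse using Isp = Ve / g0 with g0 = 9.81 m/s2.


Isp = Ve / g0 = 2900 / 9.81 = 295.6 s

295.6 s


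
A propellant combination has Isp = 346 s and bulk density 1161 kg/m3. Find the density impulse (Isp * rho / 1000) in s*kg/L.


rho*Isp = 346 * 1161 / 1000 = 402 s*kg/L

402 s*kg/L


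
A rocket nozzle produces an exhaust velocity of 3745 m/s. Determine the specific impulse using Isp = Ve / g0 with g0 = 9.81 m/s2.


Isp = Ve / g0 = 3745 / 9.81 = 381.8 s

381.8 s


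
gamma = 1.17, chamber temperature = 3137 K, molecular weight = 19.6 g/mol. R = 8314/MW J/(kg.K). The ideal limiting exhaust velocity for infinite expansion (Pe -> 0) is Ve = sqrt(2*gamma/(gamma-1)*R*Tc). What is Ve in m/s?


R = 8314 / 19.6 = 424.18 J/(kg.K)
Ve = sqrt(2 * 1.17 / (1.17 - 1) * 424.18 * 3137) = 4280 m/s

4280 m/s


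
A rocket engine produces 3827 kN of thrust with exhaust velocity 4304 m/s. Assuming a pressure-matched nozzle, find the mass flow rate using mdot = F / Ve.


mdot = F / Ve = 3827000 / 4304 = 889.2 kg/s

889.2 kg/s


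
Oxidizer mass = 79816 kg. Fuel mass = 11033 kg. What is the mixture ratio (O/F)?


MR = 79816 / 11033 = 7.23

7.23


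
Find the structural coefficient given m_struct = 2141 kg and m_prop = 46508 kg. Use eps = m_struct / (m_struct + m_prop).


eps = 2141 / (2141 + 46508) = 0.044

0.044


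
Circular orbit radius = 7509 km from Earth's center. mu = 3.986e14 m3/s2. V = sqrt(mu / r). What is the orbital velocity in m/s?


V = sqrt(3.986e14 / 7509000) = 7286 m/s

7286 m/s


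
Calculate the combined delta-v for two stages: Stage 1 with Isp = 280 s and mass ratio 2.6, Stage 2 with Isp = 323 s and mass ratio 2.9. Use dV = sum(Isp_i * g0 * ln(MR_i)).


dV1 = 280 * 9.81 * ln(2.6) = 2624.6 m/s
dV2 = 323 * 9.81 * ln(2.9) = 3373.7 m/s
Total dV = 2624.6 + 3373.7 = 5998.3 m/s ~ 5998 m/s

5998 m/s


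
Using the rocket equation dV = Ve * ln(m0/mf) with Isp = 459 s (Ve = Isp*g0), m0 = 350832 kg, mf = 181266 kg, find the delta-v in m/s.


Ve = 459 * 9.81 = 4502.79 m/s
dV = 4502.79 * ln(350832/181266) = 2973 m/s

2973 m/s


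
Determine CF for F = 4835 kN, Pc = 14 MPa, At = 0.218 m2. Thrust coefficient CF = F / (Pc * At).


CF = 4835000 / (14e6 * 0.218) = 1.58

1.58


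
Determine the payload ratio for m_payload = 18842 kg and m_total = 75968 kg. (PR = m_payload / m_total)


PR = 18842 / 75968 = 0.248

0.248


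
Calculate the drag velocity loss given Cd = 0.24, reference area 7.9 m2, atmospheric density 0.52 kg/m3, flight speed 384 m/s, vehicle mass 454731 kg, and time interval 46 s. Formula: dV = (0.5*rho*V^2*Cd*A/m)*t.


D = 0.5 * 0.52 * 384^2 * 0.24 * 7.9 = 72689.91 N
a = 72689.91 / 454731 = 0.1599 m/s2
dV = 0.1599 * 46 = 7.4 m/s

7.4 m/s


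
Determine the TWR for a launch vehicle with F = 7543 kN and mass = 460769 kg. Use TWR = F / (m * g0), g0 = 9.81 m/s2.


TWR = 7543000 / (460769 * 9.81) = 1.67

1.67


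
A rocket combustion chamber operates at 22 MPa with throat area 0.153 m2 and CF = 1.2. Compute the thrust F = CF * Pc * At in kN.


F = 1.2 * 22e6 * 0.153 = 4.0392e+06 N = 4039.2 kN

4039.2 kN


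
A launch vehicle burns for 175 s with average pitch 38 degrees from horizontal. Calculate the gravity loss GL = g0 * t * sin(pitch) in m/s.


GL = 9.81 * 175 * sin(38 deg) = 1057 m/s

1057 m/s


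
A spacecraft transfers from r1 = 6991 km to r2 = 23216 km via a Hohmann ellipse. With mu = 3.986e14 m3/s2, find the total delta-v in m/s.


V1 = sqrt(mu/r1) = 7550.9 m/s
dV1 = V1*(sqrt(2*r2/(r1+r2)) - 1) = 1810.78 m/s
V2 = sqrt(mu/r2) = 4143.57 m/s
dV2 = V2*(1 - sqrt(2*r1/(r1+r2))) = 1324.5 m/s
Total dV = 3135 m/s

3135 m/s


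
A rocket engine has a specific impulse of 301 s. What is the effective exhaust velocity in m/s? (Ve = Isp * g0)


Ve = Isp * g0 = 301 * 9.81 = 2952.8 m/s

2952.8 m/s


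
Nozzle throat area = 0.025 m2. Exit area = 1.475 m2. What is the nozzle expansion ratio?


AR = 1.475 / 0.025 = 59.0

59.0


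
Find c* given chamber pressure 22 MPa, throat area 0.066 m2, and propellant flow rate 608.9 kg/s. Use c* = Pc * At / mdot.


c* = 22e6 * 0.066 / 608.9 = 2385 m/s

2385 m/s


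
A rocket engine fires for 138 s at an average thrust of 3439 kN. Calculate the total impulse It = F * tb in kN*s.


It = 3439 * 138 = 474582 kN*s

474582 kN*s
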